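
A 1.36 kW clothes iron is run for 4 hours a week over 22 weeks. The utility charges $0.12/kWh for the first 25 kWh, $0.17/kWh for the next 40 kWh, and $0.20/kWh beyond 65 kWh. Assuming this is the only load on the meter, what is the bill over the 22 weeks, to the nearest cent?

$20.74

Runtime = 4 h/week × 22 weeks = 88 h
Energy = 1.36 kW × 88 h = 119.68 kWh
Tier 1 (0–25 kWh): 25 × $0.12 = $3
Tier 2 (25–65 kWh): 40 × $0.17 = $6.8
Above 65 kWh: 54.68 × $0.20 = $10.936
Bill = $20.74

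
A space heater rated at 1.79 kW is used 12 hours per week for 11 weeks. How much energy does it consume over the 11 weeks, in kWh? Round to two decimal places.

Runtime = 12 h/week × 11 weeks = 132 h
Energy = 1.79 kW × 132 h = 236.28 kWh

236.28 kWh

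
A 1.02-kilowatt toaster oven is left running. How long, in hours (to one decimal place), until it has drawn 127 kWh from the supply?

124.5 h

Hours = 127 kWh ÷ 1.02 kW = 124.5 h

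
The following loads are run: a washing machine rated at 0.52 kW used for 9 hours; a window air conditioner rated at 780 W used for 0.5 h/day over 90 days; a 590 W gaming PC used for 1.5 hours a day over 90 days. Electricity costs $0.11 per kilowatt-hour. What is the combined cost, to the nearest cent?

washing machine: 0.52 kW × 9 h = 4.68 kWh
window air conditioner: Runtime = 0.5 h/day × 90 days = 45 h
window air conditioner: 0.78 kW × 45 h = 35.1 kWh
gaming PC: Runtime = 1.5 h/day × 90 days = 135 h
gaming PC: 0.59 kW × 135 h = 79.65 kWh
Total energy = 119.43 kWh
Cost = 119.43 × $0.11 = $13.14

$13.14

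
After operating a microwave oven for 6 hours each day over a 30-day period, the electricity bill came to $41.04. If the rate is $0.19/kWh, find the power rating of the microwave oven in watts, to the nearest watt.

1200 W

Energy = $41.04 ÷ $0.19/kWh = 216 kWh
Runtime = 6 h/day × 30 days = 180 h
Power = 216 kWh ÷ 180 h = 1.2 kW = 1200 W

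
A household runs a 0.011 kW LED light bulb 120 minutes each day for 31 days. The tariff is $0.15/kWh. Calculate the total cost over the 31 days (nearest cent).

Runtime = 120 min × 31 = 3720 min = 62 h
Energy = 0.011 kW × 62 h = 0.682 kWh
Cost = 0.682 kWh × $0.15/kWh = $0.10

$0.10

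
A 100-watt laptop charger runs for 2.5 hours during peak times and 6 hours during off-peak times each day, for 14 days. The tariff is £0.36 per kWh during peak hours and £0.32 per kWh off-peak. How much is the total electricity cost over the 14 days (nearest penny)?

Peak energy = 0.1 kW × 2.5 h × 14 = 3.5 kWh
Off-peak energy = 0.1 kW × 6 h × 14 = 8.4 kWh
Cost = 3.5 × £0.36 + 8.4 × £0.32 = £1.26 + £2.688 = £3.95

£3.95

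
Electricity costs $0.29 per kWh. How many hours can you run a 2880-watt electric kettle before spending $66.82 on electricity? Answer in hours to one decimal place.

Energy available = $66.82 ÷ $0.29/kWh = 230.4138 kWh
Hours = 230.4138 kWh ÷ 2.88 kW = 80.0 h

80.0 h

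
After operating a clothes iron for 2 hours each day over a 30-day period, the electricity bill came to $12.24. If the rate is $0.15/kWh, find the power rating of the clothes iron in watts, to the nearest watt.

Energy = $12.24 ÷ $0.15/kWh = 81.6 kWh
Runtime = 2 h/day × 30 days = 60 h
Power = 81.6 kWh ÷ 60 h = 1.36 kW = 1360 W

1360 W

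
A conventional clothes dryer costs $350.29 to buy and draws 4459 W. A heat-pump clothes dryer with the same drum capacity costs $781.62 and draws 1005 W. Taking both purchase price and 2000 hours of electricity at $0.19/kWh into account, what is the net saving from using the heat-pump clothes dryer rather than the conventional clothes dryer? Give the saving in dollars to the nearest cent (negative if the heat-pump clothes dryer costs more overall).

conventional clothes dryer: $350.29 + (4459/1000) kW × 2000 h × $0.19 = $350.29 + $1694.42 = $2044.71
heat-pump clothes dryer: $781.62 + (1005/1000) kW × 2000 h × $0.19 = $781.62 + $381.9 = $1163.52
Saving = $2044.71 − $1163.52 = $881.19

$881.19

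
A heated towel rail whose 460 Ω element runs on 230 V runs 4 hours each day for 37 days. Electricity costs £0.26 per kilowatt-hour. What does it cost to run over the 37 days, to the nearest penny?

£4.43

Power = V²/R = 230²/460 = 115 W = 0.115 kW
Runtime = 4 h/day × 37 days = 148 h
Energy = 0.115 kW × 148 h = 17.02 kWh
Cost = 17.02 kWh × £0.26/kWh = £4.43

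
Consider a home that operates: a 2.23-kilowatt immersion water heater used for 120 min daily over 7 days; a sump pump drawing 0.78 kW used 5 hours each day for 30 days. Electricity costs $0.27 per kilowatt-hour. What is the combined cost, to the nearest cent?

immersion water heater: Runtime = 120 min × 7 = 840 min = 14 h
immersion water heater: 2.23 kW × 14 h = 31.22 kWh
sump pump: Runtime = 5 h/day × 30 days = 150 h
sump pump: 0.78 kW × 150 h = 117 kWh
Total energy = 148.22 kWh
Cost = 148.22 × $0.27 = $40.02

$40.02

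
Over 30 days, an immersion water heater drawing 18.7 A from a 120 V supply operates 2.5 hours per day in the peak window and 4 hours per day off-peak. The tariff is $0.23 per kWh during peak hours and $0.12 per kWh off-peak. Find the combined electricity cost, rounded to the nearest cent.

$71.02

Power = 18.7 A × 120 V = 2244 W = 2.244 kW
Peak energy = 2.244 kW × 2.5 h × 30 = 168.3 kWh
Off-peak energy = 2.244 kW × 4 h × 30 = 269.28 kWh
Cost = 168.3 × $0.23 + 269.28 × $0.12 = $38.709 + $32.3136 = $71.02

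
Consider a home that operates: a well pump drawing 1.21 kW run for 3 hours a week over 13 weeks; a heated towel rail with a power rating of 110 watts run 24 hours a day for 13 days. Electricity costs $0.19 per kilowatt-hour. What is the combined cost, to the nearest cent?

$15.49

well pump: Runtime = 3 h/week × 13 weeks = 39 h
well pump: 1.21 kW × 39 h = 47.19 kWh
heated towel rail: Runtime = 24 h × 13 = 312 h
heated towel rail: 0.11 kW × 312 h = 34.32 kWh
Total energy = 81.51 kWh
Cost = 81.51 × $0.19 = $15.49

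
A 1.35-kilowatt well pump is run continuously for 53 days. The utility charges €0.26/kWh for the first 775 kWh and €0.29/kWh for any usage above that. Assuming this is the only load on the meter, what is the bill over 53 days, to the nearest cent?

€474.74

Runtime = 24 h × 53 = 1272 h
Energy = 1.35 kW × 1272 h = 1717.2 kWh
Tier 1 (0–775 kWh): 775 × €0.26 = €201.5
Above 775 kWh: 942.2 × €0.29 = €273.238
Bill = €474.74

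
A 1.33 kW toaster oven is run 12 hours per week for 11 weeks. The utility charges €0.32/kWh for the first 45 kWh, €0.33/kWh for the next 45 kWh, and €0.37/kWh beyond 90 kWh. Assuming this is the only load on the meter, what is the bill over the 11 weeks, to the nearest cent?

€60.91

Runtime = 12 h/week × 11 weeks = 132 h
Energy = 1.33 kW × 132 h = 175.56 kWh
Tier 1 (0–45 kWh): 45 × €0.32 = €14.4
Tier 2 (45–90 kWh): 45 × €0.33 = €14.85
Above 90 kWh: 85.56 × €0.37 = €31.6572
Bill = €60.91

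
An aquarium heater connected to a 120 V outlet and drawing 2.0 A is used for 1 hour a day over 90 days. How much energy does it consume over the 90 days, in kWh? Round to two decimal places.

21.60 kWh

Power = 2.0 A × 120 V = 240 W = 0.24 kW
Runtime = 1 h/day × 90 days = 90 h
Energy = 0.24 kW × 90 h = 21.6 kWh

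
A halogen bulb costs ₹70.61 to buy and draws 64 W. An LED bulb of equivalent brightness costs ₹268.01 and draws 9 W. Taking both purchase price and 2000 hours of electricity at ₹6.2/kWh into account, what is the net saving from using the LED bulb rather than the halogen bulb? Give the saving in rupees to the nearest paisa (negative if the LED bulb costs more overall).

halogen bulb: ₹70.61 + (64/1000) kW × 2000 h × ₹6.2 = ₹70.61 + ₹793.6 = ₹864.21
LED bulb: ₹268.01 + (9/1000) kW × 2000 h × ₹6.2 = ₹268.01 + ₹111.6 = ₹379.61
Saving = ₹864.21 − ₹379.61 = ₹484.6

₹484.60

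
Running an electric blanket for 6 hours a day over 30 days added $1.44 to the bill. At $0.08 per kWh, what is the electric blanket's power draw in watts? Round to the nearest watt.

100 W

Energy = $1.44 ÷ $0.08/kWh = 18 kWh
Runtime = 6 h/day × 30 days = 180 h
Power = 18 kWh ÷ 180 h = 0.1 kW = 100 W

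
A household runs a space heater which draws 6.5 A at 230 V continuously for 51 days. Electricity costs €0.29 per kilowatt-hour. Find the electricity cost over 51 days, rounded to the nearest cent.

€530.67

Power = 6.5 A × 230 V = 1495 W = 1.495 kW
Runtime = 24 h × 51 = 1224 h
Energy = 1.495 kW × 1224 h = 1829.88 kWh
Cost = 1829.88 kWh × €0.29/kWh = €530.67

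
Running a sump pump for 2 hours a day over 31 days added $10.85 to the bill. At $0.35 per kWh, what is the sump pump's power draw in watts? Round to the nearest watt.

Energy = $10.85 ÷ $0.35/kWh = 31 kWh
Runtime = 2 h/day × 31 days = 62 h
Power = 31 kWh ÷ 62 h = 0.5 kW = 500 W

500 W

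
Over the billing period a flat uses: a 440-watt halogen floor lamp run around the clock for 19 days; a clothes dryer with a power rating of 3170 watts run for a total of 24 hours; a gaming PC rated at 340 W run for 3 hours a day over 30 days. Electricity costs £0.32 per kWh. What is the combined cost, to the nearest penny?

£98.34

halogen floor lamp: Runtime = 24 h × 19 = 456 h
halogen floor lamp: 0.44 kW × 456 h = 200.64 kWh
clothes dryer: 3.17 kW × 24 h = 76.08 kWh
gaming PC: Runtime = 3 h/day × 30 days = 90 h
gaming PC: 0.34 kW × 90 h = 30.6 kWh
Total energy = 307.32 kWh
Cost = 307.32 × £0.32 = £98.34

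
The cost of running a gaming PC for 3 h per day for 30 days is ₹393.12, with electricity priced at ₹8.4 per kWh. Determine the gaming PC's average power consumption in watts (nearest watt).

520 W

Energy = ₹393.12 ÷ ₹8.4/kWh = 46.8 kWh
Runtime = 3 h/day × 30 days = 90 h
Power = 46.8 kWh ÷ 90 h = 0.52 kW = 520 W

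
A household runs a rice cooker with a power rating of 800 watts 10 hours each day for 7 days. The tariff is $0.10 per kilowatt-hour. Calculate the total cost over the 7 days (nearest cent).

$5.60

Runtime = 10 h/day × 7 days = 70 h
Energy = 0.8 kW × 70 h = 56 kWh
Cost = 56 kWh × $0.10/kWh = $5.60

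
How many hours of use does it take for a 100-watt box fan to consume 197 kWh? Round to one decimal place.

Hours = 197 kWh ÷ 0.1 kW = 1970.0 h

1970.0 h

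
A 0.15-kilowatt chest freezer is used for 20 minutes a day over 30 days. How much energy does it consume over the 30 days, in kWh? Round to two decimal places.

Runtime = 20 min × 30 = 600 min = 10 h
Energy = 0.15 kW × 10 h = 1.5 kWh

1.50 kWh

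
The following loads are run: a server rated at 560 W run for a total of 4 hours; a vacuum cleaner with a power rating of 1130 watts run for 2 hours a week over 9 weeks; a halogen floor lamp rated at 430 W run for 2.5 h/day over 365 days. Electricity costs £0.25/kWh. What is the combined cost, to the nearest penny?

server: 0.56 kW × 4 h = 2.24 kWh
vacuum cleaner: Runtime = 2 h/week × 9 weeks = 18 h
vacuum cleaner: 1.13 kW × 18 h = 20.34 kWh
halogen floor lamp: Runtime = 2.5 h/day × 365 days = 912.5 h
halogen floor lamp: 0.43 kW × 912.5 h = 392.375 kWh
Total energy = 414.955 kWh
Cost = 414.955 × £0.25 = £103.74

£103.74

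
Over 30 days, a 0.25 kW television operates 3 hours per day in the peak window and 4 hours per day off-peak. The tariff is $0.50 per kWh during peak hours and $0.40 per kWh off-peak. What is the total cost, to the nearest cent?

Peak energy = 0.25 kW × 3 h × 30 = 22.5 kWh
Off-peak energy = 0.25 kW × 4 h × 30 = 30 kWh
Cost = 22.5 × $0.50 + 30 × $0.40 = $11.25 + $12 = $23.25

$23.25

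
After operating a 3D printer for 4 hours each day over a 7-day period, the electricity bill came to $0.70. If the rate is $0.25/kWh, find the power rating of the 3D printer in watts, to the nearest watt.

Energy = $0.70 ÷ $0.25/kWh = 2.8 kWh
Runtime = 4 h/day × 7 days = 28 h
Power = 2.8 kWh ÷ 28 h = 0.1 kW = 100 W

100 W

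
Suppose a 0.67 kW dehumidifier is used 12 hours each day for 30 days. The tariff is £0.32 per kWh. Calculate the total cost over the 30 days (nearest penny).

£77.18

Runtime = 12 h/day × 30 days = 360 h
Energy = 0.67 kW × 360 h = 241.2 kWh
Cost = 241.2 kWh × £0.32/kWh = £77.18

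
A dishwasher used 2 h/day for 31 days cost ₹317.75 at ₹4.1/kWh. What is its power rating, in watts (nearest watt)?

1250 W

Energy = ₹317.75 ÷ ₹4.1/kWh = 77.5 kWh
Runtime = 2 h/day × 31 days = 62 h
Power = 77.5 kWh ÷ 62 h = 1.25 kW = 1250 W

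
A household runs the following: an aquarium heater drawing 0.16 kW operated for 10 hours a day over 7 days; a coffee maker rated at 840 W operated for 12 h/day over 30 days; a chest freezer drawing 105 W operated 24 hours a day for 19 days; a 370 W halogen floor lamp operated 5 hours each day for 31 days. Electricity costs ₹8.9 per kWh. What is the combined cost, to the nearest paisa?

₹3727.59

aquarium heater: Runtime = 10 h/day × 7 days = 70 h
aquarium heater: 0.16 kW × 70 h = 11.2 kWh
coffee maker: Runtime = 12 h/day × 30 days = 360 h
coffee maker: 0.84 kW × 360 h = 302.4 kWh
chest freezer: Runtime = 24 h × 19 = 456 h
chest freezer: 0.105 kW × 456 h = 47.88 kWh
halogen floor lamp: Runtime = 5 h/day × 31 days = 155 h
halogen floor lamp: 0.37 kW × 155 h = 57.35 kWh
Total energy = 418.83 kWh
Cost = 418.83 × ₹8.9 = ₹3727.59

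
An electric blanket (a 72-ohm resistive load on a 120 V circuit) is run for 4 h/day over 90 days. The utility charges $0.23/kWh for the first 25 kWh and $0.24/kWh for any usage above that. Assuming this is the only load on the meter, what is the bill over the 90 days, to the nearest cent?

$17.03

Power = V²/R = 120²/72 = 200 W = 0.2 kW
Runtime = 4 h/day × 90 days = 360 h
Energy = 0.2 kW × 360 h = 72 kWh
Tier 1 (0–25 kWh): 25 × $0.23 = $5.75
Above 25 kWh: 47 × $0.24 = $11.28
Bill = $17.03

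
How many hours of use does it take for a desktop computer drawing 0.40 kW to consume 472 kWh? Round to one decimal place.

1180.0 h

Hours = 472 kWh ÷ 0.4 kW = 1180.0 h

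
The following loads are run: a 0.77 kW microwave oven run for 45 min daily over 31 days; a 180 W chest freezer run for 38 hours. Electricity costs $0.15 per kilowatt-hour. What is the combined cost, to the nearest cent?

$3.71

microwave oven: Runtime = 45 min × 31 = 1395 min = 23.25 h
microwave oven: 0.77 kW × 23.25 h = 17.9025 kWh
chest freezer: 0.18 kW × 38 h = 6.84 kWh
Total energy = 24.7425 kWh
Cost = 24.7425 × $0.15 = $3.71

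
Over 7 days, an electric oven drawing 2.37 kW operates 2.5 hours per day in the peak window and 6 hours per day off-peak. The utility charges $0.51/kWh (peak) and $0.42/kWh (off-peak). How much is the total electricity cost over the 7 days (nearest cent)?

Peak energy = 2.37 kW × 2.5 h × 7 = 41.475 kWh
Off-peak energy = 2.37 kW × 6 h × 7 = 99.54 kWh
Cost = 41.475 × $0.51 + 99.54 × $0.42 = $21.15225 + $41.8068 = $62.96

$62.96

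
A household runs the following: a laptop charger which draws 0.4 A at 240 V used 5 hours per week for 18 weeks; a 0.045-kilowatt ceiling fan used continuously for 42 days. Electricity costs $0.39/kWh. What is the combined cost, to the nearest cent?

$21.06

laptop charger: Power = 0.4 A × 240 V = 96 W = 0.096 kW
laptop charger: Runtime = 5 h/week × 18 weeks = 90 h
laptop charger: 0.096 kW × 90 h = 8.64 kWh
ceiling fan: Runtime = 24 h × 42 = 1008 h
ceiling fan: 0.045 kW × 1008 h = 45.36 kWh
Total energy = 54 kWh
Cost = 54 × $0.39 = $21.06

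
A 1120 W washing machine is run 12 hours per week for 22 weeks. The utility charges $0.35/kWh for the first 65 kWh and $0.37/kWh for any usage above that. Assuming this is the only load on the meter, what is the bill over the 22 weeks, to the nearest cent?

$108.10

Runtime = 12 h/week × 22 weeks = 264 h
Energy = 1.12 kW × 264 h = 295.68 kWh
Tier 1 (0–65 kWh): 65 × $0.35 = $22.75
Above 65 kWh: 230.68 × $0.37 = $85.3516
Bill = $108.10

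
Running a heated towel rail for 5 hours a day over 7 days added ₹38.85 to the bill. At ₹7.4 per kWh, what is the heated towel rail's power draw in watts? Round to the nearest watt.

150 W

Energy = ₹38.85 ÷ ₹7.4/kWh = 5.25 kWh
Runtime = 5 h/day × 7 days = 35 h
Power = 5.25 kWh ÷ 35 h = 0.15 kW = 150 W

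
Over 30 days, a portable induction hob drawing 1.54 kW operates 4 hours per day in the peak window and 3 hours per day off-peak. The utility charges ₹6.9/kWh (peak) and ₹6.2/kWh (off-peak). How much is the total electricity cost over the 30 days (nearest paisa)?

Peak energy = 1.54 kW × 4 h × 30 = 184.8 kWh
Off-peak energy = 1.54 kW × 3 h × 30 = 138.6 kWh
Cost = 184.8 × ₹6.9 + 138.6 × ₹6.2 = ₹1275.12 + ₹859.32 = ₹2134.44

₹2134.44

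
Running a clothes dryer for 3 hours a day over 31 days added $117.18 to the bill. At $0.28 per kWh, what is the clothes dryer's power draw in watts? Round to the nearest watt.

Energy = $117.18 ÷ $0.28/kWh = 418.5 kWh
Runtime = 3 h/day × 31 days = 93 h
Power = 418.5 kWh ÷ 93 h = 4.5 kW = 4500 W

4500 W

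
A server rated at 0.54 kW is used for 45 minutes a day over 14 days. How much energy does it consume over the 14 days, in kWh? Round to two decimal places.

Runtime = 45 min × 14 = 630 min = 10.5 h
Energy = 0.54 kW × 10.5 h = 5.67 kWh

5.67 kWh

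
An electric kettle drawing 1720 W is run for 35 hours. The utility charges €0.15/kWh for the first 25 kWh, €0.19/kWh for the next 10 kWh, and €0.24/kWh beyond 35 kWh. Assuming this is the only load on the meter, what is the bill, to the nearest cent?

€11.70

Energy = 1.72 kW × 35 h = 60.2 kWh
Tier 1 (0–25 kWh): 25 × €0.15 = €3.75
Tier 2 (25–35 kWh): 10 × €0.19 = €1.9
Above 35 kWh: 25.2 × €0.24 = €6.048
Bill = €11.70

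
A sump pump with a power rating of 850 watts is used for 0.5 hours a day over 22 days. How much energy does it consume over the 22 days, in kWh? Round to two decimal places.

Runtime = 0.5 h/day × 22 days = 11 h
Energy = 0.85 kW × 11 h = 9.35 kWh

9.35 kWh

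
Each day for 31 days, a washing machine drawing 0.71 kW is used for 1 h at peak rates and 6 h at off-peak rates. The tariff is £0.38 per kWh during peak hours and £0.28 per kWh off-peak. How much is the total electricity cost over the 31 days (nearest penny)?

£45.34

Peak energy = 0.71 kW × 1 h × 31 = 22.01 kWh
Off-peak energy = 0.71 kW × 6 h × 31 = 132.06 kWh
Cost = 22.01 × £0.38 + 132.06 × £0.28 = £8.3638 + £36.9768 = £45.34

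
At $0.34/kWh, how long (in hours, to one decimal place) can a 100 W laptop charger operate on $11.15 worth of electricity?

Energy available = $11.15 ÷ $0.34/kWh = 32.7941 kWh
Hours = 32.7941 kWh ÷ 0.1 kW = 327.9 h

327.9 h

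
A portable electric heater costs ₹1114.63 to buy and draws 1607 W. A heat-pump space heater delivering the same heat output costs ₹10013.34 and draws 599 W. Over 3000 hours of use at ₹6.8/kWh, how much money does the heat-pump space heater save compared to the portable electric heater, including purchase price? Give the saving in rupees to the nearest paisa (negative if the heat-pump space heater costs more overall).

portable electric heater: ₹1114.63 + (1607/1000) kW × 3000 h × ₹6.8 = ₹1114.63 + ₹32782.8 = ₹33897.43
heat-pump space heater: ₹10013.34 + (599/1000) kW × 3000 h × ₹6.8 = ₹10013.34 + ₹12219.6 = ₹22232.94
Saving = ₹33897.43 − ₹22232.94 = ₹11664.49

₹11664.49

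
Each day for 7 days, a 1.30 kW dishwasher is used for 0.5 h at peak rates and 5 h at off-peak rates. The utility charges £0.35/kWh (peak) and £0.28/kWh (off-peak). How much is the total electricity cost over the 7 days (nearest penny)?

£14.33

Peak energy = 1.3 kW × 0.5 h × 7 = 4.55 kWh
Off-peak energy = 1.3 kW × 5 h × 7 = 45.5 kWh
Cost = 4.55 × £0.35 + 45.5 × £0.28 = £1.5925 + £12.74 = £14.33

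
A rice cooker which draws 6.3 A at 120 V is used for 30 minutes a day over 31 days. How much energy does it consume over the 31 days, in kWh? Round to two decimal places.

Power = 6.3 A × 120 V = 756 W = 0.756 kW
Runtime = 30 min × 31 = 930 min = 15.5 h
Energy = 0.756 kW × 15.5 h = 11.718 kWh ≈ 11.72 kWh

11.72 kWh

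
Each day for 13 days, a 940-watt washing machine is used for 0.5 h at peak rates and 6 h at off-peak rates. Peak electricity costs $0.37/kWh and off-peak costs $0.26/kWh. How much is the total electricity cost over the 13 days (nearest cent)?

Peak energy = 0.94 kW × 0.5 h × 13 = 6.11 kWh
Off-peak energy = 0.94 kW × 6 h × 13 = 73.32 kWh
Cost = 6.11 × $0.37 + 73.32 × $0.26 = $2.2607 + $19.0632 = $21.32

$21.32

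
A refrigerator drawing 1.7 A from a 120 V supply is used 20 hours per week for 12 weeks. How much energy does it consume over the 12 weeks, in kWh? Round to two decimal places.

48.96 kWh

Power = 1.7 A × 120 V = 204 W = 0.204 kW
Runtime = 20 h/week × 12 weeks = 240 h
Energy = 0.204 kW × 240 h = 48.96 kWh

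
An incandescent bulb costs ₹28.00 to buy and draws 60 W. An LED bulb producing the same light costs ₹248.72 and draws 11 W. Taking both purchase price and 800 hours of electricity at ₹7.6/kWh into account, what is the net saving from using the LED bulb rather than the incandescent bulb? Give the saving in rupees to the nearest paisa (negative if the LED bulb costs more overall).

incandescent bulb: ₹28.00 + (60/1000) kW × 800 h × ₹7.6 = ₹28.00 + ₹364.8 = ₹392.8
LED bulb: ₹248.72 + (11/1000) kW × 800 h × ₹7.6 = ₹248.72 + ₹66.88 = ₹315.6
Saving = ₹392.8 − ₹315.6 = ₹77.2

₹77.20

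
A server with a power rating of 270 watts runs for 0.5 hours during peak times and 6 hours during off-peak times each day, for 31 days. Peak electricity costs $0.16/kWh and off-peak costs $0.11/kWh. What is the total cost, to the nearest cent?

Peak energy = 0.27 kW × 0.5 h × 31 = 4.185 kWh
Off-peak energy = 0.27 kW × 6 h × 31 = 50.22 kWh
Cost = 4.185 × $0.16 + 50.22 × $0.11 = $0.6696 + $5.5242 = $6.19

$6.19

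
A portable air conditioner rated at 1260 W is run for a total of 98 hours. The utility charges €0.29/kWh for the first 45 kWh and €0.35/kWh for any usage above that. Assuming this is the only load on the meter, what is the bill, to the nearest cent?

Energy = 1.26 kW × 98 h = 123.48 kWh
Tier 1 (0–45 kWh): 45 × €0.29 = €13.05
Above 45 kWh: 78.48 × €0.35 = €27.468
Bill = €40.52

€40.52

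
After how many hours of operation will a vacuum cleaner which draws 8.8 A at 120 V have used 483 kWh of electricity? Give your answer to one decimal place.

457.4 h

Power = 8.8 A × 120 V = 1056 W = 1.056 kW
Hours = 483 kWh ÷ 1.056 kW = 457.4 h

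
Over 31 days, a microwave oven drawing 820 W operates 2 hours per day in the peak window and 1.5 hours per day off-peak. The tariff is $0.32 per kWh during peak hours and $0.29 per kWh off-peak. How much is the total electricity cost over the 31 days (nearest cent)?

$27.33

Peak energy = 0.82 kW × 2 h × 31 = 50.84 kWh
Off-peak energy = 0.82 kW × 1.5 h × 31 = 38.13 kWh
Cost = 50.84 × $0.32 + 38.13 × $0.29 = $16.2688 + $11.0577 = $27.33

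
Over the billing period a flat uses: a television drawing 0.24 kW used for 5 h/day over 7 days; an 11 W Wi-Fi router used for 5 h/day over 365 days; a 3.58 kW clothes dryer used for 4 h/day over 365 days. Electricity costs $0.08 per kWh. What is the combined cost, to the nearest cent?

$420.42

television: Runtime = 5 h/day × 7 days = 35 h
television: 0.24 kW × 35 h = 8.4 kWh
Wi-Fi router: Runtime = 5 h/day × 365 days = 1825 h
Wi-Fi router: 0.011 kW × 1825 h = 20.075 kWh
clothes dryer: Runtime = 4 h/day × 365 days = 1460 h
clothes dryer: 3.58 kW × 1460 h = 5226.8 kWh
Total energy = 5255.275 kWh
Cost = 5255.275 × $0.08 = $420.42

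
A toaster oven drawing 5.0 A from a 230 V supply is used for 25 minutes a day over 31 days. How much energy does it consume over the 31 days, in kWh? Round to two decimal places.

Power = 5.0 A × 230 V = 1150 W = 1.15 kW
Runtime = 25 min × 31 = 775 min = 12.916666… h
Energy = 1.15 kW × 12.916666… h = 14.854166… kWh ≈ 14.85 kWh

14.85 kWh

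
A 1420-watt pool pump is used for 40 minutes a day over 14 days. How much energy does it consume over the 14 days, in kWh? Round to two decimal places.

Runtime = 40 min × 14 = 560 min = 9.333333… h
Energy = 1.42 kW × 9.333333… h = 13.253333… kWh ≈ 13.25 kWh

13.25 kWh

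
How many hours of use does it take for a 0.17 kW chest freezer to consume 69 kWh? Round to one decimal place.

Hours = 69 kWh ÷ 0.17 kW = 405.9 h

405.9 h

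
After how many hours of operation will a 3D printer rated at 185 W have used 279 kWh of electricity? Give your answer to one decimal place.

1508.1 h

Hours = 279 kWh ÷ 0.185 kW = 1508.1 h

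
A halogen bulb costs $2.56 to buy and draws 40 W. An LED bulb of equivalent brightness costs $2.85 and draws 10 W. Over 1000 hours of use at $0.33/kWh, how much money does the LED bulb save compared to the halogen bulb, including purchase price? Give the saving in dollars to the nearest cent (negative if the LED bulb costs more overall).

halogen bulb: $2.56 + (40/1000) kW × 1000 h × $0.33 = $2.56 + $13.2 = $15.76
LED bulb: $2.85 + (10/1000) kW × 1000 h × $0.33 = $2.85 + $3.3 = $6.15
Saving = $15.76 − $6.15 = $9.61

$9.61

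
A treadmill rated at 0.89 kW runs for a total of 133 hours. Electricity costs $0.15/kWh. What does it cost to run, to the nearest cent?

Energy = 0.89 kW × 133 h = 118.37 kWh
Cost = 118.37 kWh × $0.15/kWh = $17.76

$17.76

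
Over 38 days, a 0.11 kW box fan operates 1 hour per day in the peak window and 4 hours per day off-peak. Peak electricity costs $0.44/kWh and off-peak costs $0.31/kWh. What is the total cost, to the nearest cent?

$7.02

Peak energy = 0.11 kW × 1 h × 38 = 4.18 kWh
Off-peak energy = 0.11 kW × 4 h × 38 = 16.72 kWh
Cost = 4.18 × $0.44 + 16.72 × $0.31 = $1.8392 + $5.1832 = $7.02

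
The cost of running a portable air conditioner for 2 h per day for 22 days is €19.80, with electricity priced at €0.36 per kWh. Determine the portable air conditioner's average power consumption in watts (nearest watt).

1250 W

Energy = €19.80 ÷ €0.36/kWh = 55 kWh
Runtime = 2 h/day × 22 days = 44 h
Power = 55 kWh ÷ 44 h = 1.25 kW = 1250 W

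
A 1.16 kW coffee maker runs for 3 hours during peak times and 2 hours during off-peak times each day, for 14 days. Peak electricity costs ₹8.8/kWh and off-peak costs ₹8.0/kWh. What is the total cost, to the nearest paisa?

₹688.58

Peak energy = 1.16 kW × 3 h × 14 = 48.72 kWh
Off-peak energy = 1.16 kW × 2 h × 14 = 32.48 kWh
Cost = 48.72 × ₹8.8 + 32.48 × ₹8.0 = ₹428.736 + ₹259.84 = ₹688.58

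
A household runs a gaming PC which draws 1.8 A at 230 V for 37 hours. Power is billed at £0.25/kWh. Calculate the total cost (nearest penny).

Power = 1.8 A × 230 V = 414 W = 0.414 kW
Energy = 0.414 kW × 37 h = 15.318 kWh
Cost = 15.318 kWh × £0.25/kWh = £3.83

£3.83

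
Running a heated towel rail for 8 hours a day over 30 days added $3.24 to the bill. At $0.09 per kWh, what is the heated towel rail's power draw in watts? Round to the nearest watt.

Energy = $3.24 ÷ $0.09/kWh = 36 kWh
Runtime = 8 h/day × 30 days = 240 h
Power = 36 kWh ÷ 240 h = 0.15 kW = 150 W

150 W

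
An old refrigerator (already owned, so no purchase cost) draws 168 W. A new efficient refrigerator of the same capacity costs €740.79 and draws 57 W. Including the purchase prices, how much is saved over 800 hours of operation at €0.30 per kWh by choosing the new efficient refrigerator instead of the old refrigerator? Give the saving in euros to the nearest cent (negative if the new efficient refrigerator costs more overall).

old refrigerator: €0.00 + (168/1000) kW × 800 h × €0.30 = €0.00 + €40.32 = €40.32
new efficient refrigerator: €740.79 + (57/1000) kW × 800 h × €0.30 = €740.79 + €13.68 = €754.47
Saving = €40.32 − €754.47 = −€714.15

-€714.15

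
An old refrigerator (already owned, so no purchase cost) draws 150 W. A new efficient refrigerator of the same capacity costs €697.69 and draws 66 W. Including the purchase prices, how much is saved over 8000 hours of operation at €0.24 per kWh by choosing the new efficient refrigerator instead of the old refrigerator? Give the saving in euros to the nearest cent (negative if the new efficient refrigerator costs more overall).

-€536.41

old refrigerator: €0.00 + (150/1000) kW × 8000 h × €0.24 = €0.00 + €288 = €288
new efficient refrigerator: €697.69 + (66/1000) kW × 8000 h × €0.24 = €697.69 + €126.72 = €824.41
Saving = €288 − €824.41 = −€536.41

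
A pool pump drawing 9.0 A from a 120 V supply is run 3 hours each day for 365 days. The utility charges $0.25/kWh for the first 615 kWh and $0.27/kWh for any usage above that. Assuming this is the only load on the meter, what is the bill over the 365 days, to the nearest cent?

$307.00

Power = 9.0 A × 120 V = 1080 W = 1.08 kW
Runtime = 3 h/day × 365 days = 1095 h
Energy = 1.08 kW × 1095 h = 1182.6 kWh
Tier 1 (0–615 kWh): 615 × $0.25 = $153.75
Above 615 kWh: 567.6 × $0.27 = $153.252
Bill = $307.00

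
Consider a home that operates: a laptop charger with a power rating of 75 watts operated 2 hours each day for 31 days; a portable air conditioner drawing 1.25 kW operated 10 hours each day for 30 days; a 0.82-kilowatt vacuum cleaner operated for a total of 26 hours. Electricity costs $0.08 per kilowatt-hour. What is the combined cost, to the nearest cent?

$32.08

laptop charger: Runtime = 2 h/day × 31 days = 62 h
laptop charger: 0.075 kW × 62 h = 4.65 kWh
portable air conditioner: Runtime = 10 h/day × 30 days = 300 h
portable air conditioner: 1.25 kW × 300 h = 375 kWh
vacuum cleaner: 0.82 kW × 26 h = 21.32 kWh
Total energy = 400.97 kWh
Cost = 400.97 × $0.08 = $32.08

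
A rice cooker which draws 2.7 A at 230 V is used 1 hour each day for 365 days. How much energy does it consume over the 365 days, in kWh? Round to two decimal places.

Power = 2.7 A × 230 V = 621 W = 0.621 kW
Runtime = 1 h/day × 365 days = 365 h
Energy = 0.621 kW × 365 h = 226.665 kWh ≈ 226.67 kWh

226.67 kWh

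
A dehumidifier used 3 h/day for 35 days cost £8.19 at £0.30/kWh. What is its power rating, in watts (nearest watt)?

Energy = £8.19 ÷ £0.30/kWh = 27.3 kWh
Runtime = 3 h/day × 35 days = 105 h
Power = 27.3 kWh ÷ 105 h = 0.26 kW = 260 W

260 W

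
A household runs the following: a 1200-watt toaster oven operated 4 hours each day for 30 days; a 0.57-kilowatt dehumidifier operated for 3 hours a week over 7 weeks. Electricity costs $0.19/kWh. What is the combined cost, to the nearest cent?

toaster oven: Runtime = 4 h/day × 30 days = 120 h
toaster oven: 1.2 kW × 120 h = 144 kWh
dehumidifier: Runtime = 3 h/week × 7 weeks = 21 h
dehumidifier: 0.57 kW × 21 h = 11.97 kWh
Total energy = 155.97 kWh
Cost = 155.97 × $0.19 = $29.63

$29.63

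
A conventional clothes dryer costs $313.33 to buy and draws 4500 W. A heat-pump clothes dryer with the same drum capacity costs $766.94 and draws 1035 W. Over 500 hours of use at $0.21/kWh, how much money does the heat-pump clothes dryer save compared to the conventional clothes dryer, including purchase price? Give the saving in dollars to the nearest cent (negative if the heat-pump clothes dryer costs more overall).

-$89.79

conventional clothes dryer: $313.33 + (4500/1000) kW × 500 h × $0.21 = $313.33 + $472.5 = $785.83
heat-pump clothes dryer: $766.94 + (1035/1000) kW × 500 h × $0.21 = $766.94 + $108.675 = $875.615
Saving = $785.83 − $875.615 = −$89.785 → -$89.79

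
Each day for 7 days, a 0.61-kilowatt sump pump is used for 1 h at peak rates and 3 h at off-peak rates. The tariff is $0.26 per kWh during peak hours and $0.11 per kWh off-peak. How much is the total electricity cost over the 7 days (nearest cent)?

Peak energy = 0.61 kW × 1 h × 7 = 4.27 kWh
Off-peak energy = 0.61 kW × 3 h × 7 = 12.81 kWh
Cost = 4.27 × $0.26 + 12.81 × $0.11 = $1.1102 + $1.4091 = $2.52

$2.52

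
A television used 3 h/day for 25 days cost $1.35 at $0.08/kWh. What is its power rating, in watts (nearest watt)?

Energy = $1.35 ÷ $0.08/kWh = 16.875 kWh
Runtime = 3 h/day × 25 days = 75 h
Power = 16.875 kWh ÷ 75 h = 0.225 kW = 225 W

225 W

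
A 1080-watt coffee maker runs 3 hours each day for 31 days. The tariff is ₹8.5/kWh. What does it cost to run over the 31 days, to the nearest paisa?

₹853.74

Runtime = 3 h/day × 31 days = 93 h
Energy = 1.08 kW × 93 h = 100.44 kWh
Cost = 100.44 kWh × ₹8.5/kWh = ₹853.74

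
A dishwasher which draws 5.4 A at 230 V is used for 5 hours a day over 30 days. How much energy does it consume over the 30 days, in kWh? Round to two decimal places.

186.30 kWh

Power = 5.4 A × 230 V = 1242 W = 1.242 kW
Runtime = 5 h/day × 30 days = 150 h
Energy = 1.242 kW × 150 h = 186.3 kWh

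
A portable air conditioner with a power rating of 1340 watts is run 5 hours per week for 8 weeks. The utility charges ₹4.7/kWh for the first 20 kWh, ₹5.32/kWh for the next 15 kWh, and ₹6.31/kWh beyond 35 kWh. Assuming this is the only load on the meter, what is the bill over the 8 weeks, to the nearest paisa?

Runtime = 5 h/week × 8 weeks = 40 h
Energy = 1.34 kW × 40 h = 53.6 kWh
Tier 1 (0–20 kWh): 20 × ₹4.7 = ₹94
Tier 2 (20–35 kWh): 15 × ₹5.32 = ₹79.8
Above 35 kWh: 18.6 × ₹6.31 = ₹117.366
Bill = ₹291.17

₹291.17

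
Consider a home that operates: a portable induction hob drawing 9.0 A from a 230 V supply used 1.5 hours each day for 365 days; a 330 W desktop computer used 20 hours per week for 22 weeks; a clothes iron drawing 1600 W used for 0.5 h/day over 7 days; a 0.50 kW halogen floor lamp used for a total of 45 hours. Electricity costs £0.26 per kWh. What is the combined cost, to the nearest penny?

portable induction hob: Power = 9.0 A × 230 V = 2070 W = 2.07 kW
portable induction hob: Runtime = 1.5 h/day × 365 days = 547.5 h
portable induction hob: 2.07 kW × 547.5 h = 1133.325 kWh
desktop computer: Runtime = 20 h/week × 22 weeks = 440 h
desktop computer: 0.33 kW × 440 h = 145.2 kWh
clothes iron: Runtime = 0.5 h/day × 7 days = 3.5 h
clothes iron: 1.6 kW × 3.5 h = 5.6 kWh
halogen floor lamp: 0.5 kW × 45 h = 22.5 kWh
Total energy = 1306.625 kWh
Cost = 1306.625 × £0.26 = £339.72

£339.72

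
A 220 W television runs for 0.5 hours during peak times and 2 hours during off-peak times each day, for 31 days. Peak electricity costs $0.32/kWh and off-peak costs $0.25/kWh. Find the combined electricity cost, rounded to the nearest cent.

$4.50

Peak energy = 0.22 kW × 0.5 h × 31 = 3.41 kWh
Off-peak energy = 0.22 kW × 2 h × 31 = 13.64 kWh
Cost = 3.41 × $0.32 + 13.64 × $0.25 = $1.0912 + $3.41 = $4.50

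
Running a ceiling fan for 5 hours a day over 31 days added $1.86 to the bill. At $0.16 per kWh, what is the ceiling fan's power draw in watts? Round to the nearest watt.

75 W

Energy = $1.86 ÷ $0.16/kWh = 11.625 kWh
Runtime = 5 h/day × 31 days = 155 h
Power = 11.625 kWh ÷ 155 h = 0.075 kW = 75 W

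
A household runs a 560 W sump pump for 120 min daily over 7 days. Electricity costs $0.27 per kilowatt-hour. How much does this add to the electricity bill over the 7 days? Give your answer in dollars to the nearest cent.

$2.12

Runtime = 120 min × 7 = 840 min = 14 h
Energy = 0.56 kW × 14 h = 7.84 kWh
Cost = 7.84 kWh × $0.27/kWh = $2.12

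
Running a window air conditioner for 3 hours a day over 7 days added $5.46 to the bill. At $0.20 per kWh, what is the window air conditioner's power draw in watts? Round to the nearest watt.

Energy = $5.46 ÷ $0.20/kWh = 27.3 kWh
Runtime = 3 h/day × 7 days = 21 h
Power = 27.3 kWh ÷ 21 h = 1.3 kW = 1300 W

1300 W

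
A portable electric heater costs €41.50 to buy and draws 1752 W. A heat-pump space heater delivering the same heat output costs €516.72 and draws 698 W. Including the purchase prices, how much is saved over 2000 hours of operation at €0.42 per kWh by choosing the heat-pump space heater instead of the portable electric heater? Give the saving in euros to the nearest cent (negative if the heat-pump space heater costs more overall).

portable electric heater: €41.50 + (1752/1000) kW × 2000 h × €0.42 = €41.50 + €1471.68 = €1513.18
heat-pump space heater: €516.72 + (698/1000) kW × 2000 h × €0.42 = €516.72 + €586.32 = €1103.04
Saving = €1513.18 − €1103.04 = €410.14

€410.14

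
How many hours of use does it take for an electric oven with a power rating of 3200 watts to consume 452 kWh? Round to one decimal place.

Hours = 452 kWh ÷ 3.2 kW = 141.3 h

141.3 h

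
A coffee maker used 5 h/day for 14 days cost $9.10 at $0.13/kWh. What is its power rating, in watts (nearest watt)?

Energy = $9.10 ÷ $0.13/kWh = 70 kWh
Runtime = 5 h/day × 14 days = 70 h
Power = 70 kWh ÷ 70 h = 1 kW = 1000 W

1000 W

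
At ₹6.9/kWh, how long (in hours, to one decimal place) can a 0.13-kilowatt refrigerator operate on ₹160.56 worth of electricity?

179.0 h

Energy available = ₹160.56 ÷ ₹6.9/kWh = 23.2696 kWh
Hours = 23.2696 kWh ÷ 0.13 kW = 179.0 h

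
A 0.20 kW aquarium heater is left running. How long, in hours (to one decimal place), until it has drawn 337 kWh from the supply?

1685.0 h

Hours = 337 kWh ÷ 0.2 kW = 1685.0 h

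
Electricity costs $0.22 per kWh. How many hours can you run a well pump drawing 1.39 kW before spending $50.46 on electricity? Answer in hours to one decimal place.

Energy available = $50.46 ÷ $0.22/kWh = 229.3636 kWh
Hours = 229.3636 kWh ÷ 1.39 kW = 165.0 h

165.0 h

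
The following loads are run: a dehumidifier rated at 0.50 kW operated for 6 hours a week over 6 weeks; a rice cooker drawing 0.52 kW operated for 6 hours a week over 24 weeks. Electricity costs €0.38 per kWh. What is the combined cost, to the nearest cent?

dehumidifier: Runtime = 6 h/week × 6 weeks = 36 h
dehumidifier: 0.5 kW × 36 h = 18 kWh
rice cooker: Runtime = 6 h/week × 24 weeks = 144 h
rice cooker: 0.52 kW × 144 h = 74.88 kWh
Total energy = 92.88 kWh
Cost = 92.88 × €0.38 = €35.29

€35.29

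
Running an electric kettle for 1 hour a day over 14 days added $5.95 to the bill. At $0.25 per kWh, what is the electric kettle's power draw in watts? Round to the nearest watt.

1700 W

Energy = $5.95 ÷ $0.25/kWh = 23.8 kWh
Runtime = 1 h/day × 14 days = 14 h
Power = 23.8 kWh ÷ 14 h = 1.7 kW = 1700 W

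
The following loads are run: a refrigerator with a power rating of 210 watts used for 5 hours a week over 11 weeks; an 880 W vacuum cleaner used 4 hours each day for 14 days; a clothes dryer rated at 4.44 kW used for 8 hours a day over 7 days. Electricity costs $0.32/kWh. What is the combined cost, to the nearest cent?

refrigerator: Runtime = 5 h/week × 11 weeks = 55 h
refrigerator: 0.21 kW × 55 h = 11.55 kWh
vacuum cleaner: Runtime = 4 h/day × 14 days = 56 h
vacuum cleaner: 0.88 kW × 56 h = 49.28 kWh
clothes dryer: Runtime = 8 h/day × 7 days = 56 h
clothes dryer: 4.44 kW × 56 h = 248.64 kWh
Total energy = 309.47 kWh
Cost = 309.47 × $0.32 = $99.03

$99.03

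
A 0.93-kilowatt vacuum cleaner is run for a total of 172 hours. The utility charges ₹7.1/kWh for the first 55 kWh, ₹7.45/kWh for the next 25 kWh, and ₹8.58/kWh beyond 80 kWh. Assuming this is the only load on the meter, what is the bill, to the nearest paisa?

Energy = 0.93 kW × 172 h = 159.96 kWh
Tier 1 (0–55 kWh): 55 × ₹7.1 = ₹390.5
Tier 2 (55–80 kWh): 25 × ₹7.45 = ₹186.25
Above 80 kWh: 79.96 × ₹8.58 = ₹686.0568
Bill = ₹1262.81

₹1262.81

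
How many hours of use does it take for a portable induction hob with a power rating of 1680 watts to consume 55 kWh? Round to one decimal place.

32.7 h

Hours = 55 kWh ÷ 1.68 kW = 32.7 h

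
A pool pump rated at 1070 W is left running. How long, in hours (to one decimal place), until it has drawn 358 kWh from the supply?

334.6 h

Hours = 358 kWh ÷ 1.07 kW = 334.6 h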